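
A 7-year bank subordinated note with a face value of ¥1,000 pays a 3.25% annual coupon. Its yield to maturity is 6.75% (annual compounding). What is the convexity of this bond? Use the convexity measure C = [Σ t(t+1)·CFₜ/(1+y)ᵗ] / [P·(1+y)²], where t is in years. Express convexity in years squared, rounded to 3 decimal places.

With y = 0.0675:
  t   CF        PV=CF/(1+0.0675)^t    t·PV        t(t+1)·PV
  1        32.50        30.4450        30.4450          60.8899
  2        32.50        28.5199        57.0397         171.1192
  3        32.50        26.7165        80.1495         320.5981
  4        32.50        25.0272       100.1087         500.5435
  5        32.50        23.4447       117.2233         703.3398
  6        32.50        21.9622       131.7733         922.4129
  7     1,032.50       653.6043     4,575.2298      36,601.8386
  Σ                    809.7197     5,091.9693      39,280.7420
P = 809.7197.
Convexity = Σ t(t+1)·PV / [P·(1+y)²] = 39,280.7420 / (809.7197 × 1.139556) = 42.57055.

42.571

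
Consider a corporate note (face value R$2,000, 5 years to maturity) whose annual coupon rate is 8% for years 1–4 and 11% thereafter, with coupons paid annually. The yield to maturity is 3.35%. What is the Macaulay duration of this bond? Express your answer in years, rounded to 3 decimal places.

4.394 years

Periodic yield y = 0.0335. Discount each cash flow and weight by its year:
  t   CF        PV=CF/(1+0.0335)^t    t·PV
  1       160.00       154.8137       154.8137
  2       160.00       149.7956       299.5912
  3       160.00       144.9401       434.8203
  4       160.00       140.2420       560.9680
  5     2,220.00     1,882.7843     9,413.9215
  Σ                  2,472.5757    10,864.1147
Price P = Σ PV = 2,472.5757.
Macaulay duration = Σ(t·PV) / P = 10,864.1147 / 2,472.5757 = 4.39385 years.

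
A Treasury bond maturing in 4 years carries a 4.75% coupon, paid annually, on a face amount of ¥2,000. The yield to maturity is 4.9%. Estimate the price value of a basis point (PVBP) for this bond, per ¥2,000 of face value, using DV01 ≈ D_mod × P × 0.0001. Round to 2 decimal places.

Periodic yield y = 0.049.
  t   CF        PV=CF/(1+0.049)^t    t·PV
  1        95.00        90.5624        90.5624
  2        95.00        86.3322       172.6643
  3        95.00        82.2995       246.8985
  4     2,095.00     1,730.1433     6,920.5732
  Σ                  1,989.3374     7,430.6984
P = 1,989.3374; D_Mac = 3.73526 yrs; D_mod = 3.56078 yrs.
DV01 ≈ 3.56078 × 1,989.3374 × 0.0001 = 0.708360.

¥0.71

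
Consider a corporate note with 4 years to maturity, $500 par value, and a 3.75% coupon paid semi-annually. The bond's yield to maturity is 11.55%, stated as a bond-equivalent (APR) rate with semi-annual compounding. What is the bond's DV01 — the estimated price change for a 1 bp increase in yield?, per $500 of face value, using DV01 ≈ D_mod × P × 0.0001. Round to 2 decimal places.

$0.13

Periodic yield y = 0.05775.
  t   CF        PV=CF/(1+0.05775)^t    t·PV
  1        9.375         8.8632         8.8632
  2        9.375         8.3793        16.7585
  3        9.375         7.9218        23.7653
  4        9.375         7.4893        29.9571
  5        9.375         7.0804        35.4019
  6        9.375         6.6938        40.1628
  7        9.375         6.3283        44.2984
  8      509.375       325.0674     2,600.5388
  Σ                    377.8233     2,799.7459
P = 377.8233; D_Mac = 7.41020 half-year periods = 3.70510 yrs; D_mod = 3.50281 yrs.
DV01 ≈ 3.50281 × 377.8233 × 0.0001 = 0.132344.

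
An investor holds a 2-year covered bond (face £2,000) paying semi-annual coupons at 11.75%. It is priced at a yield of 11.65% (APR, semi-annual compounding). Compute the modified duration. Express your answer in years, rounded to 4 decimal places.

Periodic yield y = 0.05825. First find Macaulay duration:
  t   CF        PV=CF/(1+0.05825)^t    t·PV
  1       117.50       111.0324       111.0324
  2       117.50       104.9207       209.8415
  3       117.50        99.1455       297.4365
  4     2,117.50     1,688.3804     6,753.5217
  Σ                  2,003.4790     7,371.8321
P = 2,003.4790; Macaulay duration = 7,371.8321 / 2,003.4790 = 3.67952 half-year periods = 1.83976 years.
Modified duration = D_Mac / (1 + y) = 1.83976 / 1.05825 = 1.73849 years.

1.7385 years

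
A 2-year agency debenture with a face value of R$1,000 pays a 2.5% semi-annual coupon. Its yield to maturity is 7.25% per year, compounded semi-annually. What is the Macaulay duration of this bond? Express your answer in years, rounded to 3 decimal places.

1.961 years

Periodic yield y = 0.03625. Discount each cash flow and weight by its period:
  t   CF        PV=CF/(1+0.03625)^t    t·PV
  1        12.50        12.0627        12.0627
  2        12.50        11.6407        23.2815
  3        12.50        11.2335        33.7006
  4     1,012.50       878.0856     3,512.3424
  Σ                    913.0226     3,581.3872
Price P = Σ PV = 913.0226.
Macaulay duration = Σ(t·PV) / P = 3,581.3872 / 913.0226 = 3.92256 half-year periods.
In years: 3.92256 / 2 = 1.96128 years.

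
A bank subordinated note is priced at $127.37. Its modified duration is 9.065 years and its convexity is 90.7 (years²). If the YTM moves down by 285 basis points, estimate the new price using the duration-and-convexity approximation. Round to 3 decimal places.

$164.968

Duration effect: -D_mod·Δy = -9.065 × (-0.0285) = +0.2583525
Convexity effect: ½·C·(Δy)² = 0.5 × 90.7 × (-0.0285)² = +0.0368355375
ΔP/P ≈ +0.2583525 + 0.0368355375 = +0.2951880375
New price ≈ 127.37 × (1 + 0.2951880375) = 164.968100336375.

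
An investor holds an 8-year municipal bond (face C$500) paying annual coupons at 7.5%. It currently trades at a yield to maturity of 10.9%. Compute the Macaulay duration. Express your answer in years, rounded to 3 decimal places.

Periodic yield y = 0.109. Discount each cash flow and weight by its year:
  t   CF        PV=CF/(1+0.109)^t    t·PV
  1        37.50        33.8142        33.8142
  2        37.50        30.4908        60.9815
  3        37.50        27.4939        82.4818
  4        37.50        24.7916        99.1665
  5        37.50        22.3549       111.7747
  6        37.50        20.1577       120.9465
  7        37.50        18.1765       127.2356
  8       537.50       234.9233     1,879.3864
  Σ                    412.2030     2,515.7872
Price P = Σ PV = 412.2030.
Macaulay duration = Σ(t·PV) / P = 2,515.7872 / 412.2030 = 6.10327 years.

6.103 years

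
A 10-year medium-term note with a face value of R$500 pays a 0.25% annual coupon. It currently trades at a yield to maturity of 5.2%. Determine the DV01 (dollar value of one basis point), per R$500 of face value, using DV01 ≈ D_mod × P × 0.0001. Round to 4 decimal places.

R$0.2909

Periodic yield y = 0.052.
  t   CF        PV=CF/(1+0.052)^t    t·PV
  1         1.25         1.1882         1.1882
  2         1.25         1.1295         2.2590
  3         1.25         1.0737         3.2210
  4         1.25         1.0206         4.0823
  5         1.25         0.9701         4.8507
  6         1.25         0.9222         5.5331
  7         1.25         0.8766         6.1362
  8         1.25         0.8333         6.6661
  9         1.25         0.7921         7.1287
  10      501.25       301.9235     3,019.2355
  Σ                    310.7297     3,060.3007
P = 310.7297; D_Mac = 9.84875 yrs; D_mod = 9.36193 yrs.
DV01 ≈ 9.36193 × 310.7297 × 0.0001 = 0.290903.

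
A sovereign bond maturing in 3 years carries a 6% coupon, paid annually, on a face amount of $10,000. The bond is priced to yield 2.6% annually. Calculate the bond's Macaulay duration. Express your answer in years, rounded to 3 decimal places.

2.841 years

Periodic yield y = 0.026. Discount each cash flow and weight by its year:
  t   CF        PV=CF/(1+0.026)^t    t·PV
  1       600.00       584.7953       584.7953
  2       600.00       569.9759     1,139.9519
  3    10,600.00     9,814.4006    29,443.2019
  Σ                 10,969.1719    31,167.9492
Price P = Σ PV = 10,969.1719.
Macaulay duration = Σ(t·PV) / P = 31,167.9492 / 10,969.1719 = 2.84141 years.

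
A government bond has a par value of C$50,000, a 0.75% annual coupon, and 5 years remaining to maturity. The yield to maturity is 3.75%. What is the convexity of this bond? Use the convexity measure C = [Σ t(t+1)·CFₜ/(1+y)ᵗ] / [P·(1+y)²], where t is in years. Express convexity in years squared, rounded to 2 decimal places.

With y = 0.0375:
  t   CF        PV=CF/(1+0.0375)^t    t·PV        t(t+1)·PV
  1       375.00       361.4458       361.4458         722.8916
  2       375.00       348.3815       696.7630       2,090.2889
  3       375.00       335.7894     1,007.3681       4,029.4725
  4       375.00       323.6524     1,294.6096       6,473.0482
  5    50,375.00    41,905.8382   209,529.1912   1,257,175.1472
  Σ                 43,275.1073   212,889.3777   1,270,490.8483
P = 43,275.1073.
Convexity = Σ t(t+1)·PV / [P·(1+y)²] = 1,270,490.8483 / (43,275.1073 × 1.076406) = 27.27452.

27.27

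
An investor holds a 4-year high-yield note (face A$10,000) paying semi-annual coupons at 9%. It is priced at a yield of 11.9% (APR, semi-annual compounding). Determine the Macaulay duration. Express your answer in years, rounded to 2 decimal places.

3.41 years

Periodic yield y = 0.0595. Discount each cash flow and weight by its period:
  t   CF        PV=CF/(1+0.0595)^t    t·PV
  1       450.00       424.7286       424.7286
  2       450.00       400.8765       801.7530
  3       450.00       378.3638     1,135.0915
  4       450.00       357.1155     1,428.4619
  5       450.00       337.0604     1,685.3019
  6       450.00       318.1316     1,908.7893
  7       450.00       300.2657     2,101.8602
  8    10,450.00     6,581.2532    52,650.0259
  Σ                  9,097.7954    62,136.0124
Price P = Σ PV = 9,097.7954.
Macaulay duration = Σ(t·PV) / P = 62,136.0124 / 9,097.7954 = 6.82979 half-year periods.
In years: 6.82979 / 2 = 3.41489 years.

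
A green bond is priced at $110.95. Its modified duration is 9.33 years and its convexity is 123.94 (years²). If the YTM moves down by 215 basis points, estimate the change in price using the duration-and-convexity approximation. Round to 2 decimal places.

+$25.43

Duration effect: -D_mod·Δy = -9.33 × (-0.0215) = +0.200595
Convexity effect: ½·C·(Δy)² = 0.5 × 123.94 × (-0.0215)² = +0.0286456325
ΔP/P ≈ +0.200595 + 0.0286456325 = +0.2292406325
ΔP ≈ 110.95 × (+0.2292406325) = +25.434248175875.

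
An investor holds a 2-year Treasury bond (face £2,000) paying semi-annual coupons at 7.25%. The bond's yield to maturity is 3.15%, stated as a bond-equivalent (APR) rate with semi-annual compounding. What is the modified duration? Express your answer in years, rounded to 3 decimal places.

1.872 years

Periodic yield y = 0.01575. First find Macaulay duration:
  t   CF        PV=CF/(1+0.01575)^t    t·PV
  1        72.50        71.3758        71.3758
  2        72.50        70.2691       140.5382
  3        72.50        69.1795       207.5385
  4     2,072.50     1,946.9160     7,787.6640
  Σ                  2,157.7404     8,207.1166
P = 2,157.7404; Macaulay duration = 8,207.1166 / 2,157.7404 = 3.80357 half-year periods = 1.90178 years.
Modified duration = D_Mac / (1 + y) = 1.90178 / 1.01575 = 1.87230 years.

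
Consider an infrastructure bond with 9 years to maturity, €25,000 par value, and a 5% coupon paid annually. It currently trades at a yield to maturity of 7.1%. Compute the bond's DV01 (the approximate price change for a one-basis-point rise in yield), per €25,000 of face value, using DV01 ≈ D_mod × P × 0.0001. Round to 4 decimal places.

Periodic yield y = 0.071.
  t   CF        PV=CF/(1+0.071)^t    t·PV
  1     1,250.00     1,167.1335     1,167.1335
  2     1,250.00     1,089.7605     2,179.5210
  3     1,250.00     1,017.5168     3,052.5505
  4     1,250.00       950.0624     3,800.2496
  5     1,250.00       887.0797     4,435.3987
  6     1,250.00       828.2724     4,969.6344
  7     1,250.00       773.3636     5,413.5451
  8     1,250.00       722.0948     5,776.7588
  9    26,250.00    14,158.7225   127,428.5026
  Σ                 21,594.0063   158,223.2941
P = 21,594.0063; D_Mac = 7.32719 yrs; D_mod = 6.84144 yrs.
DV01 ≈ 6.84144 × 21,594.0063 × 0.0001 = 14.773417.

€14.7734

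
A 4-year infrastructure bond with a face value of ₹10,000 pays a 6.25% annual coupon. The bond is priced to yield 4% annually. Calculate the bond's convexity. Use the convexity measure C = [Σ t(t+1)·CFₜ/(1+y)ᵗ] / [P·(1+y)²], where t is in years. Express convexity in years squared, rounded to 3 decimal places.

16.495

With y = 0.04:
  t   CF        PV=CF/(1+0.04)^t    t·PV        t(t+1)·PV
  1       625.00       600.9615       600.9615       1,201.9231
  2       625.00       577.8476     1,155.6953       3,467.0858
  3       625.00       555.6227     1,666.8682       6,667.4727
  4    10,625.00     9,082.2945    36,329.1781     181,645.8906
  Σ                 10,816.7264    39,752.7031     192,982.3722
P = 10,816.7264.
Convexity = Σ t(t+1)·PV / [P·(1+y)²] = 192,982.3722 / (10,816.7264 × 1.081600) = 16.49511.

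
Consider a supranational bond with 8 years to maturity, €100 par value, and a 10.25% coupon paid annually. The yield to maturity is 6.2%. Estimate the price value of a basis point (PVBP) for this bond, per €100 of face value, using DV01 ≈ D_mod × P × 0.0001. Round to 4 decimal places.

€0.0714

Periodic yield y = 0.062.
  t   CF        PV=CF/(1+0.062)^t    t·PV
  1        10.25         9.6516         9.6516
  2        10.25         9.0881        18.1763
  3        10.25         8.5576        25.6727
  4        10.25         8.0580        32.2319
  5        10.25         7.5875        37.9377
  6        10.25         7.1446        42.8675
  7        10.25         6.7275        47.0923
  8       110.25        68.1369       545.0953
  Σ                    124.9518       758.7253
P = 124.9518; D_Mac = 6.07214 yrs; D_mod = 5.71765 yrs.
DV01 ≈ 5.71765 × 124.9518 × 0.0001 = 0.071443.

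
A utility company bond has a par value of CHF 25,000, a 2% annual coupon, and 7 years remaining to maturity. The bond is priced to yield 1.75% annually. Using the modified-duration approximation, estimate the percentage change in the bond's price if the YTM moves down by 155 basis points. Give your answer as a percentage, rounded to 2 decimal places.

+10.06%

Periodic yield y = 0.0175. Modified duration first:
  t   CF        PV=CF/(1+0.0175)^t    t·PV
  1       500.00       491.4005       491.4005
  2       500.00       482.9489       965.8978
  3       500.00       474.6426     1,423.9279
  4       500.00       466.4793     1,865.9170
  5       500.00       458.4563     2,292.2813
  6       500.00       450.5713     2,703.4276
  7    25,500.00    22,583.9163   158,087.4139
  Σ                 25,408.4151   167,830.2661
P = 25,408.4151; D_Mac = 6.60530 yrs; D_mod = 6.60530/(1+0.0175) = 6.49170 yrs.
ΔP/P ≈ -D_mod · Δy = -6.49170 × (-0.0155) = +0.100621 = +10.0621%.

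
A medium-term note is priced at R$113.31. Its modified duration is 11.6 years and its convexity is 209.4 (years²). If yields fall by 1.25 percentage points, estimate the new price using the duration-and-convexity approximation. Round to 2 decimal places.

R$131.59

Duration effect: -D_mod·Δy = -11.6 × (-0.0125) = +0.145000
Convexity effect: ½·C·(Δy)² = 0.5 × 209.4 × (-0.0125)² = +0.016359375
ΔP/P ≈ +0.145000 + 0.016359375 = +0.161359375
New price ≈ 113.31 × (1 + 0.161359375) = 131.59363078125.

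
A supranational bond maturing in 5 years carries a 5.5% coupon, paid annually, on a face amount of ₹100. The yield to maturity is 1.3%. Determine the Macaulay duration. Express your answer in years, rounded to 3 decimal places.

Periodic yield y = 0.013. Discount each cash flow and weight by its year:
  t   CF        PV=CF/(1+0.013)^t    t·PV
  1         5.50         5.4294         5.4294
  2         5.50         5.3597        10.7195
  3         5.50         5.2910        15.8729
  4         5.50         5.2231        20.8922
  5       105.50        98.9020       494.5102
  Σ                    120.2052       547.4242
Price P = Σ PV = 120.2052.
Macaulay duration = Σ(t·PV) / P = 547.4242 / 120.2052 = 4.55408 years.

4.554 years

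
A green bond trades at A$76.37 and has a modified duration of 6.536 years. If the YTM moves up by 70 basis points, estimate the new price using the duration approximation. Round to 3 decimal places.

Duration approximation: ΔP/P ≈ -D_mod · Δy = -6.536 × (+0.007) = -0.045752.
New price ≈ 76.37 × (1 - 0.045752) = 72.87591976.

A$72.876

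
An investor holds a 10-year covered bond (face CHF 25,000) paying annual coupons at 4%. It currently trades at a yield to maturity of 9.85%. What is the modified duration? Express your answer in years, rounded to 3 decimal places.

7.246 years

Periodic yield y = 0.0985. First find Macaulay duration:
  t   CF        PV=CF/(1+0.0985)^t    t·PV
  1     1,000.00       910.3323       910.3323
  2     1,000.00       828.7048     1,657.4097
  3     1,000.00       754.3968     2,263.1903
  4     1,000.00       686.7517     2,747.0069
  5     1,000.00       625.1723     3,125.8613
  6     1,000.00       569.1145     3,414.6869
  7     1,000.00       518.0833     3,626.5829
  8     1,000.00       471.6279     3,773.0234
  9     1,000.00       429.3381     3,864.0431
  10   26,000.00    10,161.8490   101,618.4896
  Σ                 15,955.3706   127,000.6262
P = 15,955.3706; Macaulay duration = 127,000.6262 / 15,955.3706 = 7.95974 years.
Modified duration = D_Mac / (1 + y) = 7.95974 / 1.0985 = 7.24601 years.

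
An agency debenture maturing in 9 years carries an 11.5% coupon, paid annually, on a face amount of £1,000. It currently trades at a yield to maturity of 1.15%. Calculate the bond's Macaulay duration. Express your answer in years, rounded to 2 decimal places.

Periodic yield y = 0.0115. Discount each cash flow and weight by its year:
  t   CF        PV=CF/(1+0.0115)^t    t·PV
  1       115.00       113.6925       113.6925
  2       115.00       112.3999       224.7999
  3       115.00       111.1220       333.3661
  4       115.00       109.8587       439.4346
  5       115.00       108.6096       543.0482
  6       115.00       107.3748       644.2490
  7       115.00       106.1541       743.0785
  8       115.00       104.9472       839.5774
  9     1,115.00     1,005.9627     9,053.6644
  Σ                  1,880.1216    12,934.9107
Price P = Σ PV = 1,880.1216.
Macaulay duration = Σ(t·PV) / P = 12,934.9107 / 1,880.1216 = 6.87983 years.

6.88 years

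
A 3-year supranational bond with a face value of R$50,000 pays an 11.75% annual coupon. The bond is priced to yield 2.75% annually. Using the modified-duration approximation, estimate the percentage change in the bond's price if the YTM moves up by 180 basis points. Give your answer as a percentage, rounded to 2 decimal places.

Periodic yield y = 0.0275. Modified duration first:
  t   CF        PV=CF/(1+0.0275)^t    t·PV
  1     5,875.00     5,717.7616     5,717.7616
  2     5,875.00     5,564.7314    11,129.4629
  3    55,875.00    51,507.6866   154,523.0598
  Σ                 62,790.1796   171,370.2842
P = 62,790.1796; D_Mac = 2.72925 yrs; D_mod = 2.72925/(1+0.0275) = 2.65621 yrs.
ΔP/P ≈ -D_mod · Δy = -2.65621 × (+0.018) = -0.047812 = -4.7812%.

-4.78%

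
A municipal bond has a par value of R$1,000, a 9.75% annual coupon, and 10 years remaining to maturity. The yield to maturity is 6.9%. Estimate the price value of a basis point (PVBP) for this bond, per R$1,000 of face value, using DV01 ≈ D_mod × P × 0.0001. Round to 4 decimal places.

R$0.7988

Periodic yield y = 0.069.
  t   CF        PV=CF/(1+0.069)^t    t·PV
  1        97.50        91.2067        91.2067
  2        97.50        85.3197       170.6394
  3        97.50        79.8126       239.4378
  4        97.50        74.6610       298.6440
  5        97.50        69.8419       349.2095
  6        97.50        65.3339       392.0032
  7        97.50        61.1168       427.8177
  8        97.50        57.1719       457.3756
  9        97.50        53.4817       481.3354
  10    1,097.50       563.1544     5,631.5439
  Σ                  1,201.1007     8,539.2132
P = 1,201.1007; D_Mac = 7.10949 yrs; D_mod = 6.65060 yrs.
DV01 ≈ 6.65060 × 1,201.1007 × 0.0001 = 0.798804.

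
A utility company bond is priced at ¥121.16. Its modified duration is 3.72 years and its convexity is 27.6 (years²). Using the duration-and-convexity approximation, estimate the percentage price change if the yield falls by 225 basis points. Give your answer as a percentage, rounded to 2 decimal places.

Duration effect: -D_mod·Δy = -3.72 × (-0.0225) = +0.083700
Convexity effect: ½·C·(Δy)² = 0.5 × 27.6 × (-0.0225)² = +0.00698625
ΔP/P ≈ +0.083700 + 0.00698625 = +0.09068625
= +9.068625%.

+9.07%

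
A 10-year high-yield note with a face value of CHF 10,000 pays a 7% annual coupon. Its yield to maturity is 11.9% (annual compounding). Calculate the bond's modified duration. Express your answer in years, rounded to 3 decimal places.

6.278 years

Periodic yield y = 0.119. First find Macaulay duration:
  t   CF        PV=CF/(1+0.119)^t    t·PV
  1       700.00       625.5585       625.5585
  2       700.00       559.0335     1,118.0671
  3       700.00       499.5831     1,498.7494
  4       700.00       446.4550     1,785.8200
  5       700.00       398.9768     1,994.8838
  6       700.00       356.5476     2,139.2856
  7       700.00       318.6306     2,230.4140
  8       700.00       284.7458     2,277.9665
  9       700.00       254.4645     2,290.1808
  10   10,700.00     3,476.0252    34,760.2517
  Σ                  7,220.0207    50,721.1775
P = 7,220.0207; Macaulay duration = 50,721.1775 / 7,220.0207 = 7.02507 years.
Modified duration = D_Mac / (1 + y) = 7.02507 / 1.119 = 6.27799 years.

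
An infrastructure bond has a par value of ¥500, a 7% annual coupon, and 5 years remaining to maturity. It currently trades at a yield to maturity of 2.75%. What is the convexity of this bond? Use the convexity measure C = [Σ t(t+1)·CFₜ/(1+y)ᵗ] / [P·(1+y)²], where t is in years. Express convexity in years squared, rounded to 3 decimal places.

With y = 0.0275:
  t   CF        PV=CF/(1+0.0275)^t    t·PV        t(t+1)·PV
  1        35.00        34.0633        34.0633          68.1265
  2        35.00        33.1516        66.3032         198.9095
  3        35.00        32.2643        96.7930         387.1719
  4        35.00        31.4008       125.6032         628.0160
  5       535.00       467.1374     2,335.6869      14,014.1217
  Σ                    598.0174     2,658.4496      15,296.3456
P = 598.0174.
Convexity = Σ t(t+1)·PV / [P·(1+y)²] = 15,296.3456 / (598.0174 × 1.055756) = 24.22759.

24.228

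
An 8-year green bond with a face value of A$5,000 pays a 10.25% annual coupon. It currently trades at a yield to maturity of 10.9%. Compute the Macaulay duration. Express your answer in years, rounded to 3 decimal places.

5.789 years

Periodic yield y = 0.109. Discount each cash flow and weight by its year:
  t   CF        PV=CF/(1+0.109)^t    t·PV
  1       512.50       462.1280       462.1280
  2       512.50       416.7070       833.4140
  3       512.50       375.7502     1,127.2506
  4       512.50       338.8189     1,355.2758
  5       512.50       305.5175     1,527.5877
  6       512.50       275.4892     1,652.9353
  7       512.50       248.4123     1,738.8859
  8     5,512.50     2,409.3297    19,274.6376
  Σ                  4,832.1529    27,972.1148
Price P = Σ PV = 4,832.1529.
Macaulay duration = Σ(t·PV) / P = 27,972.1148 / 4,832.1529 = 5.78875 years.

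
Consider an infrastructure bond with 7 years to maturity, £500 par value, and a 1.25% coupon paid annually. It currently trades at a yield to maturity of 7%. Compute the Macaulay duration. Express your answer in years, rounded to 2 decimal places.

Periodic yield y = 0.07. Discount each cash flow and weight by its year:
  t   CF        PV=CF/(1+0.07)^t    t·PV
  1         6.25         5.8411         5.8411
  2         6.25         5.4590        10.9180
  3         6.25         5.1019        15.3056
  4         6.25         4.7681        19.0724
  5         6.25         4.4562        22.2808
  6         6.25         4.1646        24.9878
  7       506.25       315.2671     2,206.8694
  Σ                    345.0579     2,305.2751
Price P = Σ PV = 345.0579.
Macaulay duration = Σ(t·PV) / P = 2,305.2751 / 345.0579 = 6.68084 years.

6.68 years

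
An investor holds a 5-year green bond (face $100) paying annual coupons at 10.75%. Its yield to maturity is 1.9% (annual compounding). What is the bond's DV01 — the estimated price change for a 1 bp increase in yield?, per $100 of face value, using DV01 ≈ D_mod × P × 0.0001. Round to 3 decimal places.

$0.059

Periodic yield y = 0.019.
  t   CF        PV=CF/(1+0.019)^t    t·PV
  1        10.75        10.5496        10.5496
  2        10.75        10.3529        20.7057
  3        10.75        10.1598        30.4795
  4        10.75         9.9704        39.8815
  5       110.75       100.8029       504.0143
  Σ                    141.8355       605.6305
P = 141.8355; D_Mac = 4.26995 yrs; D_mod = 4.19033 yrs.
DV01 ≈ 4.19033 × 141.8355 × 0.0001 = 0.059434.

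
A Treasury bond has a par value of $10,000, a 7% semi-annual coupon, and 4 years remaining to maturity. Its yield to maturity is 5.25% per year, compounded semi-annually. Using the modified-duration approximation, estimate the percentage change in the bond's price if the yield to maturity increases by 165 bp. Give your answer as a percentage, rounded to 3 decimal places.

Periodic yield y = 0.02625. Modified duration first:
  t   CF        PV=CF/(1+0.02625)^t    t·PV
  1       350.00       341.0475       341.0475
  2       350.00       332.3240       664.6480
  3       350.00       323.8236       971.4709
  4       350.00       315.5407     1,262.1627
  5       350.00       307.4696     1,537.3480
  6       350.00       299.6050     1,797.6299
  7       350.00       291.9415     2,043.5906
  8    10,350.00     8,412.3046    67,298.4367
  Σ                 10,624.0565    75,916.3343
P = 10,624.0565; D_Mac = 7.14570 half-year periods = 3.57285 yrs; D_mod = 3.57285/(1+0.02625) = 3.48146 yrs.
ΔP/P ≈ -D_mod · Δy = -3.48146 × (+0.0165) = -0.057444 = -5.7444%.

-5.744%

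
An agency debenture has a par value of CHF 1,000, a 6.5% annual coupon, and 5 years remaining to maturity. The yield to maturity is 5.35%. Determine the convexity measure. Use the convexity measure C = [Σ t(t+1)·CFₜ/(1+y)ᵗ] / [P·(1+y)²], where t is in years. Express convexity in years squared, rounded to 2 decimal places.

23.03

With y = 0.0535:
  t   CF        PV=CF/(1+0.0535)^t    t·PV        t(t+1)·PV
  1        65.00        61.6991        61.6991         123.3982
  2        65.00        58.5658       117.1317         351.3950
  3        65.00        55.5917       166.7750         667.1001
  4        65.00        52.7686       211.0742       1,055.3711
  5     1,065.00       820.6858     4,103.4289      24,620.5734
  Σ                  1,049.3109     4,660.1089      26,817.8377
P = 1,049.3109.
Convexity = Σ t(t+1)·PV / [P·(1+y)²] = 26,817.8377 / (1,049.3109 × 1.109862) = 23.02770.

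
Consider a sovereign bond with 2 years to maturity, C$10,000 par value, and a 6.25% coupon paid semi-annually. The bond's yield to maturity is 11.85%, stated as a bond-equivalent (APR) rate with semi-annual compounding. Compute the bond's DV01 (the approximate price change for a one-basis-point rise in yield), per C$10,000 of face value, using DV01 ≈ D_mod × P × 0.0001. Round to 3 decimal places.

Periodic yield y = 0.05925.
  t   CF        PV=CF/(1+0.05925)^t    t·PV
  1       312.50       295.0201       295.0201
  2       312.50       278.5179       557.0358
  3       312.50       262.9388       788.8163
  4    10,312.50     8,191.6252    32,766.5006
  Σ                  9,028.1018    34,407.3727
P = 9,028.1018; D_Mac = 3.81114 half-year periods = 1.90557 yrs; D_mod = 1.79898 yrs.
DV01 ≈ 1.79898 × 9,028.1018 × 0.0001 = 1.624138.

C$1.624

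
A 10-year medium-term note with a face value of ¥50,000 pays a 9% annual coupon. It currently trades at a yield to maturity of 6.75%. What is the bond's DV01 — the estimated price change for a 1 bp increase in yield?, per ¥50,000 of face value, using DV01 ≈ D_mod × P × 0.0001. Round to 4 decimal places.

Periodic yield y = 0.0675.
  t   CF        PV=CF/(1+0.0675)^t    t·PV
  1     4,500.00     4,215.4567     4,215.4567
  2     4,500.00     3,948.9055     7,897.8111
  3     4,500.00     3,699.2089    11,097.6268
  4     4,500.00     3,465.3011    13,861.2045
  5     4,500.00     3,246.1837    16,230.9186
  6     4,500.00     3,040.9215    18,245.5291
  7     4,500.00     2,848.6384    19,940.4690
  8     4,500.00     2,668.5137    21,348.1100
  9     4,500.00     2,499.7787    22,498.0082
  10   54,500.00    28,360.7470   283,607.4698
  Σ                 57,993.6554   418,942.6037
P = 57,993.6554; D_Mac = 7.22394 yrs; D_mod = 6.76716 yrs.
DV01 ≈ 6.76716 × 57,993.6554 × 0.0001 = 39.245209.

¥39.2452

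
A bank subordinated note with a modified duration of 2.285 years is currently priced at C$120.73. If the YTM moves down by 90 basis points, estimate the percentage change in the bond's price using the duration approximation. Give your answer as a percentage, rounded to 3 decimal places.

Duration approximation: ΔP/P ≈ -D_mod · Δy = -2.285 × (-0.009) = +0.020565.
As a percentage: +2.0565%.

+2.057%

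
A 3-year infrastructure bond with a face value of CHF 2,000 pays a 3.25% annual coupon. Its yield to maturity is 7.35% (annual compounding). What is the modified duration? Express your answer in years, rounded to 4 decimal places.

Periodic yield y = 0.0735. First find Macaulay duration:
  t   CF        PV=CF/(1+0.0735)^t    t·PV
  1        65.00        60.5496        60.5496
  2        65.00        56.4039       112.8078
  3     2,065.00     1,669.2213     5,007.6638
  Σ                  1,786.1748     5,181.0212
P = 1,786.1748; Macaulay duration = 5,181.0212 / 1,786.1748 = 2.90062 years.
Modified duration = D_Mac / (1 + y) = 2.90062 / 1.0735 = 2.70203 years.

2.7020 years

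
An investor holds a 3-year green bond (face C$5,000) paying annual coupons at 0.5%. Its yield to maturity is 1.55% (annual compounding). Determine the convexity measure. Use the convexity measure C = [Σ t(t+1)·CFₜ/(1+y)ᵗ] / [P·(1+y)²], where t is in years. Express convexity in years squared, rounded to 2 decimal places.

With y = 0.0155:
  t   CF        PV=CF/(1+0.0155)^t    t·PV        t(t+1)·PV
  1        25.00        24.6184        24.6184          49.2368
  2        25.00        24.2427        48.4853         145.4559
  3     5,025.00     4,798.3982    14,395.1945      57,580.7781
  Σ                  4,847.2592    14,468.2982      57,775.4708
P = 4,847.2592.
Convexity = Σ t(t+1)·PV / [P·(1+y)²] = 57,775.4708 / (4,847.2592 × 1.031240) = 11.55813.

11.56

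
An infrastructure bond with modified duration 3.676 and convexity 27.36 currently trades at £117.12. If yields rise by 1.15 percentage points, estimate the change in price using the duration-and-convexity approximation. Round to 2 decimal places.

Duration effect: -D_mod·Δy = -3.676 × (+0.0115) = -0.042274
Convexity effect: ½·C·(Δy)² = 0.5 × 27.36 × (0.0115)² = +0.00180918
ΔP/P ≈ -0.042274 + 0.00180918 = -0.04046482
ΔP ≈ 117.12 × (-0.04046482) = -4.7392397184.

-£4.74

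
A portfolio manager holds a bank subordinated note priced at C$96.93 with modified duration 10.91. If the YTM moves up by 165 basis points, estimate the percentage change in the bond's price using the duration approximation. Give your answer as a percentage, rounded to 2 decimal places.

-18.00%

Duration approximation: ΔP/P ≈ -D_mod · Δy = -10.91 × (+0.0165) = -0.180015.
As a percentage: -18.0015%.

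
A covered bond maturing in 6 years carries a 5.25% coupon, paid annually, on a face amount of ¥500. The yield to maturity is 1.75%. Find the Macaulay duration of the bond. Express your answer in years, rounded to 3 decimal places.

Periodic yield y = 0.0175. Discount each cash flow and weight by its year:
  t   CF        PV=CF/(1+0.0175)^t    t·PV
  1        26.25        25.7985        25.7985
  2        26.25        25.3548        50.7096
  3        26.25        24.9187        74.7562
  4        26.25        24.4902        97.9606
  5        26.25        24.0690       120.3448
  6       526.25       474.2263     2,845.3576
  Σ                    598.8575     3,214.9274
Price P = Σ PV = 598.8575.
Macaulay duration = Σ(t·PV) / P = 3,214.9274 / 598.8575 = 5.36844 years.

5.368 years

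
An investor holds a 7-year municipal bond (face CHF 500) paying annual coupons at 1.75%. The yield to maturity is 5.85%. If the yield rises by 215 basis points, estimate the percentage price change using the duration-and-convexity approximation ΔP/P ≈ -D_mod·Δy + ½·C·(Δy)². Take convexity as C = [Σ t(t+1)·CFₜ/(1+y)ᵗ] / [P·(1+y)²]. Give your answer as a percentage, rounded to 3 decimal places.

-12.316%

With y = 0.0585:
  t   CF        PV=CF/(1+0.0585)^t    t·PV        t(t+1)·PV
  1         8.75         8.2664         8.2664          16.5328
  2         8.75         7.8096        15.6191          46.8573
  3         8.75         7.3779        22.1338          88.5354
  4         8.75         6.9702        27.8808         139.4038
  5         8.75         6.5850        32.9248         197.5491
  6         8.75         6.2210        37.3262         261.2836
  7       508.75       341.7184     2,392.0289      19,136.2313
  Σ                    384.9485     2,536.1801      19,886.3933
P = 384.9485; D_Mac = 6.58836 yrs; D_mod = 6.22424 yrs; C = 46.10751.
Duration effect: -6.22424 × (+0.0215) = -0.133821
Convexity effect: 0.5 × 46.10751 × (0.0215)² = +0.0106566
ΔP/P ≈ -0.133821 + 0.0106566 = -0.123165 = -12.3165%.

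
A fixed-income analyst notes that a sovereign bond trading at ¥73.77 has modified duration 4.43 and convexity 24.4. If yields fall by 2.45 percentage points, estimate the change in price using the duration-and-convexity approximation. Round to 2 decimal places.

Duration effect: -D_mod·Δy = -4.43 × (-0.0245) = +0.108535
Convexity effect: ½·C·(Δy)² = 0.5 × 24.4 × (-0.0245)² = +0.00732305
ΔP/P ≈ +0.108535 + 0.00732305 = +0.11585805
ΔP ≈ 73.77 × (+0.11585805) = +8.5468483485.

+¥8.55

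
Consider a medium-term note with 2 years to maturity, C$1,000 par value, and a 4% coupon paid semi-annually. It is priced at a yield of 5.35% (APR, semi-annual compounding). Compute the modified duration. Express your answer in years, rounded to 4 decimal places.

1.8905 years

Periodic yield y = 0.02675. First find Macaulay duration:
  t   CF        PV=CF/(1+0.02675)^t    t·PV
  1        20.00        19.4789        19.4789
  2        20.00        18.9715        37.9429
  3        20.00        18.4772        55.4316
  4     1,020.00       917.7858     3,671.1431
  Σ                    974.7134     3,783.9965
P = 974.7134; Macaulay duration = 3,783.9965 / 974.7134 = 3.88216 half-year periods = 1.94108 years.
Modified duration = D_Mac / (1 + y) = 1.94108 / 1.02675 = 1.89051 years.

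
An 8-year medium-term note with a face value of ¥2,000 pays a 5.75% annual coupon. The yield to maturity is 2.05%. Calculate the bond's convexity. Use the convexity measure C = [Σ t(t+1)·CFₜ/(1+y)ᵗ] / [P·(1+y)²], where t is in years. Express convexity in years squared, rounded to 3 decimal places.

With y = 0.0205:
  t   CF        PV=CF/(1+0.0205)^t    t·PV        t(t+1)·PV
  1       115.00       112.6899       112.6899         225.3797
  2       115.00       110.4261       220.8522         662.5567
  3       115.00       108.2079       324.6236       1,298.4943
  4       115.00       106.0342       424.1366       2,120.6832
  5       115.00       103.9041       519.5206       3,117.1238
  6       115.00       101.8169       610.9013       4,276.3090
  7       115.00        99.7716       698.4009       5,587.2075
  8     2,115.00     1,798.0688    14,384.5502     129,460.9518
  Σ                  2,540.9193    17,295.6754     146,748.7061
P = 2,540.9193.
Convexity = Σ t(t+1)·PV / [P·(1+y)²] = 146,748.7061 / (2,540.9193 × 1.041420) = 55.45713.

55.457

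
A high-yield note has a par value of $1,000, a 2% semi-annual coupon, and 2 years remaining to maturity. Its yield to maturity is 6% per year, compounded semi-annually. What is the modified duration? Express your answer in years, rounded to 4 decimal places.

Periodic yield y = 0.03. First find Macaulay duration:
  t   CF        PV=CF/(1+0.03)^t    t·PV
  1        10.00         9.7087         9.7087
  2        10.00         9.4260        18.8519
  3        10.00         9.1514        27.4542
  4     1,010.00       897.3719     3,589.4877
  Σ                    925.6580     3,645.5026
P = 925.6580; Macaulay duration = 3,645.5026 / 925.6580 = 3.93828 half-year periods = 1.96914 years.
Modified duration = D_Mac / (1 + y) = 1.96914 / 1.03 = 1.91179 years.

1.9118 years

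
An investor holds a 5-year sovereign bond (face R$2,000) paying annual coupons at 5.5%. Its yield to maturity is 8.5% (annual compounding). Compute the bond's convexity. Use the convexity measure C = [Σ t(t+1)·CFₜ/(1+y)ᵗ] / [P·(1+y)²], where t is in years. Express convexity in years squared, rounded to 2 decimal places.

21.91

With y = 0.085:
  t   CF        PV=CF/(1+0.085)^t    t·PV        t(t+1)·PV
  1       110.00       101.3825       101.3825         202.7650
  2       110.00        93.4401       186.8802         560.6405
  3       110.00        86.1199       258.3597       1,033.4387
  4       110.00        79.3732       317.4927       1,587.4634
  5     2,110.00     1,403.2458     7,016.2292      42,097.3753
  Σ                  1,763.5615     7,880.3442      45,481.6829
P = 1,763.5615.
Convexity = Σ t(t+1)·PV / [P·(1+y)²] = 45,481.6829 / (1,763.5615 × 1.177225) = 21.90718.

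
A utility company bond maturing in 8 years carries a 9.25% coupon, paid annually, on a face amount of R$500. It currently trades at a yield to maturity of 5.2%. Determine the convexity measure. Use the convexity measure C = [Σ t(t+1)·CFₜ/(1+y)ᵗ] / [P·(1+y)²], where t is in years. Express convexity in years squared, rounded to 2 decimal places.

46.07

With y = 0.052:
  t   CF        PV=CF/(1+0.052)^t    t·PV        t(t+1)·PV
  1        46.25        43.9639        43.9639          87.9278
  2        46.25        41.7908        83.5815         250.7446
  3        46.25        39.7251       119.1752         476.7007
  4        46.25        37.7615       151.0458         755.2292
  5        46.25        35.8949       179.4746       1,076.8477
  6        46.25        34.1207       204.7239       1,433.0673
  7        46.25        32.4341       227.0385       1,816.3084
  8       546.25       364.1376     2,913.1008      26,217.9076
  Σ                    629.8284     3,922.1043      32,114.7331
P = 629.8284.
Convexity = Σ t(t+1)·PV / [P·(1+y)²] = 32,114.7331 / (629.8284 × 1.106704) = 46.07343.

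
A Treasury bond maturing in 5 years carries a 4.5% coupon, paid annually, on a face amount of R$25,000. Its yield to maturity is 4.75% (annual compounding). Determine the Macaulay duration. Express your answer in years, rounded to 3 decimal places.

4.585 years

Periodic yield y = 0.0475. Discount each cash flow and weight by its year:
  t   CF        PV=CF/(1+0.0475)^t    t·PV
  1     1,125.00     1,073.9857     1,073.9857
  2     1,125.00     1,025.2847     2,050.5693
  3     1,125.00       978.7920     2,936.3761
  4     1,125.00       934.4077     3,737.6307
  5    26,125.00    20,715.0574   103,575.2870
  Σ                 24,727.5274   113,373.8488
Price P = Σ PV = 24,727.5274.
Macaulay duration = Σ(t·PV) / P = 113,373.8488 / 24,727.5274 = 4.58492 years.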